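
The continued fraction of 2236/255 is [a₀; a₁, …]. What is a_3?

2236 = 8·255 + 196   →  a_0 = 8
255 = 1·196 + 59   →  a_1 = 1
196 = 3·59 + 19   →  a_2 = 3
59 = 3·19 + 2   →  a_3 = 3

3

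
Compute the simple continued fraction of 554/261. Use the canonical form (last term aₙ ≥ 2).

[2; 8, 6, 2, 2]

554 = 2*261 + 32
261 = 8*32 + 5
32 = 6*5 + 2
5 = 2*2 + 1
2 = 2*1 + 0  (stop)
So 554/261 = [2; 8, 6, 2, 2].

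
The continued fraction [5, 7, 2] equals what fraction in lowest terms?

77/15

Fold from the inside: start with 2/1.
  7 + 1/2 = 15/2
  5 + 2/15 = 77/15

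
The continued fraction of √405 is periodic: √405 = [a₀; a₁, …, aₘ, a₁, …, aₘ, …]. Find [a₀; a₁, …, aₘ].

a₀ = ⌊√405⌋ = 20.
With m₀=0, d₀=1 and mₖ₊₁ = dₖaₖ − mₖ, dₖ₊₁ = (n − mₖ₊₁²)/dₖ, aₖ₊₁ = ⌊(a₀+mₖ₊₁)/dₖ₊₁⌋:
  k=1: m=20, d=5, a=8
  k=2: m=20, d=1, a=40
d=1 and a=2a₀=40 at k=2, so the next step gives (m, d) = (20, 5) again — its k=1 value — and the period has length 2.

[20; 8, 40]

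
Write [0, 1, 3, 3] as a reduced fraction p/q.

Using pₖ = aₖpₖ₋₁ + pₖ₋₂ and qₖ = aₖqₖ₋₁ + qₖ₋₂:
  k=0: a=0, p=0, q=1
  k=1: a=1, p=1, q=1
  k=2: a=3, p=3, q=4
  k=3: a=3, p=10, q=13

10/13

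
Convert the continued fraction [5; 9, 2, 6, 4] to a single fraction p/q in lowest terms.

2609/511

Using pₖ = aₖpₖ₋₁ + pₖ₋₂ and qₖ = aₖqₖ₋₁ + qₖ₋₂:
  k=0: a=5, p=5, q=1
  k=1: a=9, p=46, q=9
  k=2: a=2, p=97, q=19
  k=3: a=6, p=628, q=123
  k=4: a=4, p=2609, q=511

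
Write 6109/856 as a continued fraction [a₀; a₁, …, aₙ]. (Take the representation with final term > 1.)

[7; 7, 3, 6, 6]

6109 = 7*856 + 117
856 = 7*117 + 37
117 = 3*37 + 6
37 = 6*6 + 1
6 = 6*1 + 0  (stop)
So 6109/856 = [7; 7, 3, 6, 6].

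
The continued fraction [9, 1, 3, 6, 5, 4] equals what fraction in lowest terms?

Fold from the inside: start with 4/1.
  5 + 1/4 = 21/4
  6 + 4/21 = 130/21
  3 + 21/130 = 411/130
  1 + 130/411 = 541/411
  9 + 411/541 = 5280/541

5280/541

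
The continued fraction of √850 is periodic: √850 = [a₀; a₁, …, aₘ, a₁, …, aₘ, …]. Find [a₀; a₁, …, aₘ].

a₀ = ⌊√850⌋ = 29.
With m₀=0, d₀=1 and mₖ₊₁ = dₖaₖ − mₖ, dₖ₊₁ = (n − mₖ₊₁²)/dₖ, aₖ₊₁ = ⌊(a₀+mₖ₊₁)/dₖ₊₁⌋:
  k=1: m=29, d=9, a=6
  k=2: m=25, d=25, a=2
  k=3: m=25, d=9, a=6
  k=4: m=29, d=1, a=58
d=1 and a=2a₀=58 at k=4, so the next step gives (m, d) = (29, 9) again — its k=1 value — and the period has length 4.

[29; 6, 2, 6, 58]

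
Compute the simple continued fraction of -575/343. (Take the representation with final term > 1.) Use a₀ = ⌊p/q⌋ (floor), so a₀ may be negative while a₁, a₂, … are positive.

-575 = -2*343 + 111
343 = 3*111 + 10
111 = 11*10 + 1
10 = 10*1 + 0  (stop)
So -575/343 = [-2; 3, 11, 10].

[-2; 3, 11, 10]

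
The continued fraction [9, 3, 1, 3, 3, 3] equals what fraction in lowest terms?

1501/162

Using pₖ = aₖpₖ₋₁ + pₖ₋₂ and qₖ = aₖqₖ₋₁ + qₖ₋₂:
  k=0: a=9, p=9, q=1
  k=1: a=3, p=28, q=3
  k=2: a=1, p=37, q=4
  k=3: a=3, p=139, q=15
  k=4: a=3, p=454, q=49
  k=5: a=3, p=1501, q=162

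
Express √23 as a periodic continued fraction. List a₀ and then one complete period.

a₀ = ⌊√23⌋ = 4.
With m₀=0, d₀=1 and mₖ₊₁ = dₖaₖ − mₖ, dₖ₊₁ = (n − mₖ₊₁²)/dₖ, aₖ₊₁ = ⌊(a₀+mₖ₊₁)/dₖ₊₁⌋:
  k=1: m=4, d=7, a=1
  k=2: m=3, d=2, a=3
  k=3: m=3, d=7, a=1
  k=4: m=4, d=1, a=8
d=1 and a=2a₀=8 at k=4, so the next step gives (m, d) = (4, 7) again — its k=1 value — and the period has length 4.

[4; 1, 3, 1, 8]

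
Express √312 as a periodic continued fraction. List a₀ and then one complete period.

a₀ = ⌊√312⌋ = 17.
With m₀=0, d₀=1 and mₖ₊₁ = dₖaₖ − mₖ, dₖ₊₁ = (n − mₖ₊₁²)/dₖ, aₖ₊₁ = ⌊(a₀+mₖ₊₁)/dₖ₊₁⌋:
  k=1: m=17, d=23, a=1
  k=2: m=6, d=12, a=1
  k=3: m=6, d=23, a=1
  k=4: m=17, d=1, a=34
d=1 and a=2a₀=34 at k=4, so the next step gives (m, d) = (17, 23) again — its k=1 value — and the period has length 4.

[17; 1, 1, 1, 34]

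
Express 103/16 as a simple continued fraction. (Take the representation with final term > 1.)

[6; 2, 3, 2]

103 = 6·16 + 7
16 = 2·7 + 2
7 = 3·2 + 1
2 = 2·1 + 0  (stop)
So 103/16 = [6; 2, 3, 2].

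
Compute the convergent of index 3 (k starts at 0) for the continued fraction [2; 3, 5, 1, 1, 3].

Using pₖ = aₖpₖ₋₁ + pₖ₋₂, qₖ = aₖqₖ₋₁ + qₖ₋₂ (with p₋₁=1, p₋₂=0, q₋₁=0, q₋₂=1):
  k=0: a=2, p=2, q=1
  k=1: a=3, p=7, q=3
  k=2: a=5, p=37, q=16
  k=3: a=1, p=44, q=19

44/19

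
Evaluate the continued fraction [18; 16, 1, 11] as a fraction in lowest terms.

Using pₖ = aₖpₖ₋₁ + pₖ₋₂ and qₖ = aₖqₖ₋₁ + qₖ₋₂:
  k=0: a=18, p=18, q=1
  k=1: a=16, p=289, q=16
  k=2: a=1, p=307, q=17
  k=3: a=11, p=3666, q=203

3666/203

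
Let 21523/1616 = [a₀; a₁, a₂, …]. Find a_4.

1

21523 = 13·1616 + 515   →  a_0 = 13
1616 = 3·515 + 71   →  a_1 = 3
515 = 7·71 + 18   →  a_2 = 7
71 = 3·18 + 17   →  a_3 = 3
18 = 1·17 + 1   →  a_4 = 1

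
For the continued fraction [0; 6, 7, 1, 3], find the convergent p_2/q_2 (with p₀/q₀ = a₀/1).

Using pₖ = aₖpₖ₋₁ + pₖ₋₂, qₖ = aₖqₖ₋₁ + qₖ₋₂ (with p₋₁=1, p₋₂=0, q₋₁=0, q₋₂=1):
  k=0: a=0, p=0, q=1
  k=1: a=6, p=1, q=6
  k=2: a=7, p=7, q=43

7/43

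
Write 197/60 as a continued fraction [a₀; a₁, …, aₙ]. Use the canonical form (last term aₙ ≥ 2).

197 = 3*60 + 17
60 = 3*17 + 9
17 = 1*9 + 8
9 = 1*8 + 1
8 = 8*1 + 0  (stop)
So 197/60 = [3; 3, 1, 1, 8].

[3; 3, 1, 1, 8]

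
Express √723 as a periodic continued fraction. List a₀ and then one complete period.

a₀ = ⌊√723⌋ = 26.

[26; 1, 7, 1, 52]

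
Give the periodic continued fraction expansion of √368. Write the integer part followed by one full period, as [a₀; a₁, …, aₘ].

a₀ = ⌊√368⌋ = 19.
With m₀=0, d₀=1 and mₖ₊₁ = dₖaₖ − mₖ, dₖ₊₁ = (n − mₖ₊₁²)/dₖ, aₖ₊₁ = ⌊(a₀+mₖ₊₁)/dₖ₊₁⌋:
  k=1: m=19, d=7, a=5
  k=2: m=16, d=16, a=2
  k=3: m=16, d=7, a=5
  k=4: m=19, d=1, a=38
d=1 and a=2a₀=38 at k=4, so the next step gives (m, d) = (19, 7) again — its k=1 value — and the period has length 4.

[19; 5, 2, 5, 38]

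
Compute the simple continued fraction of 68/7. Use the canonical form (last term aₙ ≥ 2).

68 = 9×7 + 5
7 = 1×5 + 2
5 = 2×2 + 1
2 = 2×1 + 0  (stop)
So 68/7 = [9; 1, 2, 2].

[9; 1, 2, 2]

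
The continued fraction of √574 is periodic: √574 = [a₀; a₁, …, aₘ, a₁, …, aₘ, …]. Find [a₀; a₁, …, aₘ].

a₀ = ⌊√574⌋ = 23.
With m₀=0, d₀=1 and mₖ₊₁ = dₖaₖ − mₖ, dₖ₊₁ = (n − mₖ₊₁²)/dₖ, aₖ₊₁ = ⌊(a₀+mₖ₊₁)/dₖ₊₁⌋:
  k=1: m=23, d=45, a=1
  k=2: m=22, d=2, a=22
  k=3: m=22, d=45, a=1
  k=4: m=23, d=1, a=46
d=1 and a=2a₀=46 at k=4, so the next step gives (m, d) = (23, 45) again — its k=1 value — and the period has length 4.

[23; 1, 22, 1, 46]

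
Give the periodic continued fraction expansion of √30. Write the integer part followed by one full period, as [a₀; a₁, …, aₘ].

[5; 2, 10]

a₀ = ⌊√30⌋ = 5.
With m₀=0, d₀=1 and mₖ₊₁ = dₖaₖ − mₖ, dₖ₊₁ = (n − mₖ₊₁²)/dₖ, aₖ₊₁ = ⌊(a₀+mₖ₊₁)/dₖ₊₁⌋:
  k=1: m=5, d=5, a=2
  k=2: m=5, d=1, a=10
d=1 and a=2a₀=10 at k=2, so the next step gives (m, d) = (5, 5) again — its k=1 value — and the period has length 2.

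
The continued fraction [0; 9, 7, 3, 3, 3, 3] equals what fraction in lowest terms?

Using pₖ = aₖpₖ₋₁ + pₖ₋₂ and qₖ = aₖqₖ₋₁ + qₖ₋₂:
  k=0: a=0, p=0, q=1
  k=1: a=9, p=1, q=9
  k=2: a=7, p=7, q=64
  k=3: a=3, p=22, q=201
  k=4: a=3, p=73, q=667
  k=5: a=3, p=241, q=2202
  k=6: a=3, p=796, q=7273

796/7273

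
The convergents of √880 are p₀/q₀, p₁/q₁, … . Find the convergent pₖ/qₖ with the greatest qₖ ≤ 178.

√880 = [29; 1, 1, 1, 58, …] (period length 4).
Convergents:
  p_0/q_0 = 29/1
  p_1/q_1 = 30/1
  p_2/q_2 = 59/2
  p_3/q_3 = 89/3
  p_4/q_4 = 5221/176
  p_5/q_5 = 5310/179
q_4 = 176 ≤ 178 < 179 = q_5, so the answer is 5221/176.

5221/176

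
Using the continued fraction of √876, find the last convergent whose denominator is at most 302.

6541/221

√876 = [29; 1, 1, 2, 14, 2, 1, 1, 58, …] (period length 8).
Convergents:
  p_0/q_0 = 29/1
  p_1/q_1 = 30/1
  p_2/q_2 = 59/2
  p_3/q_3 = 148/5
  p_4/q_4 = 2131/72
  p_5/q_5 = 4410/149
  p_6/q_6 = 6541/221
  p_7/q_7 = 10951/370
q_6 = 221 ≤ 302 < 370 = q_7, so the answer is 6541/221.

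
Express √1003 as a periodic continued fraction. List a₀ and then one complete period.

a₀ = ⌊√1003⌋ = 31.

[31; 1, 2, 31, 2, 1, 62]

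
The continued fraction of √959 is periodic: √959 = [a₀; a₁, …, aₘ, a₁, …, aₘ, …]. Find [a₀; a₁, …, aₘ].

a₀ = ⌊√959⌋ = 30.
With m₀=0, d₀=1 and mₖ₊₁ = dₖaₖ − mₖ, dₖ₊₁ = (n − mₖ₊₁²)/dₖ, aₖ₊₁ = ⌊(a₀+mₖ₊₁)/dₖ₊₁⌋:
  k=1: m=30, d=59, a=1
  k=2: m=29, d=2, a=29
  k=3: m=29, d=59, a=1
  k=4: m=30, d=1, a=60
d=1 and a=2a₀=60 at k=4, so the next step gives (m, d) = (30, 59) again — its k=1 value — and the period has length 4.

[30; 1, 29, 1, 60]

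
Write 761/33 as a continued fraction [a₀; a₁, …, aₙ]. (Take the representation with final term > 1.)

[23; 16, 2]

761 = 23·33 + 2
33 = 16·2 + 1
2 = 2·1 + 0  (stop)
So 761/33 = [23; 16, 2].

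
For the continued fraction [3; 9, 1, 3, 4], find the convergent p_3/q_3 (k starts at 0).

121/39

Using pₖ = aₖpₖ₋₁ + pₖ₋₂, qₖ = aₖqₖ₋₁ + qₖ₋₂ (with p₋₁=1, p₋₂=0, q₋₁=0, q₋₂=1):
  k=0: a=3, p=3, q=1
  k=1: a=9, p=28, q=9
  k=2: a=1, p=31, q=10
  k=3: a=3, p=121, q=39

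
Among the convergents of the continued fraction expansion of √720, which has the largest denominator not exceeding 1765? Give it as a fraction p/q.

43174/1609

√720 = [26; 1, 4, 1, 52, …] (period length 4).
Convergents:
  p_0/q_0 = 26/1
  p_1/q_1 = 27/1
  p_2/q_2 = 134/5
  p_3/q_3 = 161/6
  p_4/q_4 = 8506/317
  p_5/q_5 = 8667/323
  p_6/q_6 = 43174/1609
  p_7/q_7 = 51841/1932
q_6 = 1609 ≤ 1765 < 1932 = q_7, so the answer is 43174/1609.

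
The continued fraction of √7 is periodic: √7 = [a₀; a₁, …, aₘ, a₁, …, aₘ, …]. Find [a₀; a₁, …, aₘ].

[2; 1, 1, 1, 4]

a₀ = ⌊√7⌋ = 2.
With m₀=0, d₀=1 and mₖ₊₁ = dₖaₖ − mₖ, dₖ₊₁ = (n − mₖ₊₁²)/dₖ, aₖ₊₁ = ⌊(a₀+mₖ₊₁)/dₖ₊₁⌋:
  k=1: m=2, d=3, a=1
  k=2: m=1, d=2, a=1
  k=3: m=1, d=3, a=1
  k=4: m=2, d=1, a=4
d=1 and a=2a₀=4 at k=4, so the next step gives (m, d) = (2, 3) again — its k=1 value — and the period has length 4.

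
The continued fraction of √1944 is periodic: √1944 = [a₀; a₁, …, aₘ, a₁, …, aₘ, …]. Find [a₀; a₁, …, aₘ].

[44; 11, 88]

a₀ = ⌊√1944⌋ = 44.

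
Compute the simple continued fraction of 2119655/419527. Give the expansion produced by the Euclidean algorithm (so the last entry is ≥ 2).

[5; 19, 19, 5, 18, 1, 11]

2119655 = 5*419527 + 22020
419527 = 19*22020 + 1147
22020 = 19*1147 + 227
1147 = 5*227 + 12
227 = 18*12 + 11
12 = 1*11 + 1
11 = 11*1 + 0  (stop)
So 2119655/419527 = [5; 19, 19, 5, 18, 1, 11].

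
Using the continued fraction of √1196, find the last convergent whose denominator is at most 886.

√1196 = [34; 1, 1, 2, 1, 1, 68, …] (period length 6).
Convergents:
  p_0/q_0 = 34/1
  p_1/q_1 = 35/1
  p_2/q_2 = 69/2
  p_3/q_3 = 173/5
  p_4/q_4 = 242/7
  p_5/q_5 = 415/12
  p_6/q_6 = 28462/823
  p_7/q_7 = 28877/835
  p_8/q_8 = 57339/1658
q_7 = 835 ≤ 886 < 1658 = q_8, so the answer is 28877/835.

28877/835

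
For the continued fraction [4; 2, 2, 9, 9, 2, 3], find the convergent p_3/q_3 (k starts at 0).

207/47

Using pₖ = aₖpₖ₋₁ + pₖ₋₂, qₖ = aₖqₖ₋₁ + qₖ₋₂ (with p₋₁=1, p₋₂=0, q₋₁=0, q₋₂=1):
  k=0: a=4, p=4, q=1
  k=1: a=2, p=9, q=2
  k=2: a=2, p=22, q=5
  k=3: a=9, p=207, q=47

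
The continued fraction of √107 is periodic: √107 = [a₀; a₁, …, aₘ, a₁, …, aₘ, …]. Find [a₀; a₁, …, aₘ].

a₀ = ⌊√107⌋ = 10.
With m₀=0, d₀=1 and mₖ₊₁ = dₖaₖ − mₖ, dₖ₊₁ = (n − mₖ₊₁²)/dₖ, aₖ₊₁ = ⌊(a₀+mₖ₊₁)/dₖ₊₁⌋:
  k=1: m=10, d=7, a=2
  k=2: m=4, d=13, a=1
  k=3: m=9, d=2, a=9
  k=4: m=9, d=13, a=1
  k=5: m=4, d=7, a=2
  k=6: m=10, d=1, a=20
d=1 and a=2a₀=20 at k=6, so the next step gives (m, d) = (10, 7) again — its k=1 value — and the period has length 6.

[10; 2, 1, 9, 1, 2, 20]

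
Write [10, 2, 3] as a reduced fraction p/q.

Using pₖ = aₖpₖ₋₁ + pₖ₋₂ and qₖ = aₖqₖ₋₁ + qₖ₋₂:
  k=0: a=10, p=10, q=1
  k=1: a=2, p=21, q=2
  k=2: a=3, p=73, q=7

73/7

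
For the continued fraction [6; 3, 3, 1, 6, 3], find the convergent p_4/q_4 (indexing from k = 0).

Using pₖ = aₖpₖ₋₁ + pₖ₋₂, qₖ = aₖqₖ₋₁ + qₖ₋₂ (with p₋₁=1, p₋₂=0, q₋₁=0, q₋₂=1):
  k=0: a=6, p=6, q=1
  k=1: a=3, p=19, q=3
  k=2: a=3, p=63, q=10
  k=3: a=1, p=82, q=13
  k=4: a=6, p=555, q=88

555/88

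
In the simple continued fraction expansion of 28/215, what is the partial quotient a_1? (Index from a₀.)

28 = 0·215 + 28   →  a_0 = 0
215 = 7·28 + 19   →  a_1 = 7

7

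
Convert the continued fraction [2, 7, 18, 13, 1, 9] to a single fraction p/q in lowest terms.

37958/17723

Using pₖ = aₖpₖ₋₁ + pₖ₋₂ and qₖ = aₖqₖ₋₁ + qₖ₋₂:
  k=0: a=2, p=2, q=1
  k=1: a=7, p=15, q=7
  k=2: a=18, p=272, q=127
  k=3: a=13, p=3551, q=1658
  k=4: a=1, p=3823, q=1785
  k=5: a=9, p=37958, q=17723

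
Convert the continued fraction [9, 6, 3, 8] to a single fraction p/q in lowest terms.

Using pₖ = aₖpₖ₋₁ + pₖ₋₂ and qₖ = aₖqₖ₋₁ + qₖ₋₂:
  k=0: a=9, p=9, q=1
  k=1: a=6, p=55, q=6
  k=2: a=3, p=174, q=19
  k=3: a=8, p=1447, q=158

1447/158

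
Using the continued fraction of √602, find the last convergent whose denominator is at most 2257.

34031/1387

√602 = [24; 1, 1, 6, 1, 1, 48, …] (period length 6).
Convergents:
  p_0/q_0 = 24/1
  p_1/q_1 = 25/1
  p_2/q_2 = 49/2
  p_3/q_3 = 319/13
  p_4/q_4 = 368/15
  p_5/q_5 = 687/28
  p_6/q_6 = 33344/1359
  p_7/q_7 = 34031/1387
  p_8/q_8 = 67375/2746
q_7 = 1387 ≤ 2257 < 2746 = q_8, so the answer is 34031/1387.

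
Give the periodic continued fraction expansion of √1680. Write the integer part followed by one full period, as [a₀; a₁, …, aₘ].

a₀ = ⌊√1680⌋ = 40.

[40; 1, 80]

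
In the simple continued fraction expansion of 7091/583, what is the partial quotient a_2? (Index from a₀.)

7

7091 = 12·583 + 95   →  a_0 = 12
583 = 6·95 + 13   →  a_1 = 6
95 = 7·13 + 4   →  a_2 = 7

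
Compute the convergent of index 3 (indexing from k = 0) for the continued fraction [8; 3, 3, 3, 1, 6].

274/33

Using pₖ = aₖpₖ₋₁ + pₖ₋₂, qₖ = aₖqₖ₋₁ + qₖ₋₂ (with p₋₁=1, p₋₂=0, q₋₁=0, q₋₂=1):
  k=0: a=8, p=8, q=1
  k=1: a=3, p=25, q=3
  k=2: a=3, p=83, q=10
  k=3: a=3, p=274, q=33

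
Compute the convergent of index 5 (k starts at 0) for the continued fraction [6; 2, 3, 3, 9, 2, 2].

2902/451

Using pₖ = aₖpₖ₋₁ + pₖ₋₂, qₖ = aₖqₖ₋₁ + qₖ₋₂ (with p₋₁=1, p₋₂=0, q₋₁=0, q₋₂=1):
  k=0: a=6, p=6, q=1
  k=1: a=2, p=13, q=2
  k=2: a=3, p=45, q=7
  k=3: a=3, p=148, q=23
  k=4: a=9, p=1377, q=214
  k=5: a=2, p=2902, q=451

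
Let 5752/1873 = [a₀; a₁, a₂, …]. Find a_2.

5752 = 3·1873 + 133   →  a_0 = 3
1873 = 14·133 + 11   →  a_1 = 14
133 = 12·11 + 1   →  a_2 = 12

12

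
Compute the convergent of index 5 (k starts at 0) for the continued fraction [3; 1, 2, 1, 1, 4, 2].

119/32

Using pₖ = aₖpₖ₋₁ + pₖ₋₂, qₖ = aₖqₖ₋₁ + qₖ₋₂ (with p₋₁=1, p₋₂=0, q₋₁=0, q₋₂=1):
  k=0: a=3, p=3, q=1
  k=1: a=1, p=4, q=1
  k=2: a=2, p=11, q=3
  k=3: a=1, p=15, q=4
  k=4: a=1, p=26, q=7
  k=5: a=4, p=119, q=32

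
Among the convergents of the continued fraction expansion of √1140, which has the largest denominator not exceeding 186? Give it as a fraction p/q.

√1140 = [33; 1, 3, 4, 3, 1, 66, …] (period length 6).
Convergents:
  p_0/q_0 = 33/1
  p_1/q_1 = 34/1
  p_2/q_2 = 135/4
  p_3/q_3 = 574/17
  p_4/q_4 = 1857/55
  p_5/q_5 = 2431/72
  p_6/q_6 = 162303/4807
q_5 = 72 ≤ 186 < 4807 = q_6, so the answer is 2431/72.

2431/72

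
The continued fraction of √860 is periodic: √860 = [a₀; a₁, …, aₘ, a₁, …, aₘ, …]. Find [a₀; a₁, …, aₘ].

[29; 3, 14, 3, 58]

a₀ = ⌊√860⌋ = 29.
With m₀=0, d₀=1 and mₖ₊₁ = dₖaₖ − mₖ, dₖ₊₁ = (n − mₖ₊₁²)/dₖ, aₖ₊₁ = ⌊(a₀+mₖ₊₁)/dₖ₊₁⌋:
  k=1: m=29, d=19, a=3
  k=2: m=28, d=4, a=14
  k=3: m=28, d=19, a=3
  k=4: m=29, d=1, a=58
d=1 and a=2a₀=58 at k=4, so the next step gives (m, d) = (29, 19) again — its k=1 value — and the period has length 4.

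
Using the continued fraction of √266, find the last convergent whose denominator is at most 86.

√266 = [16; 3, 4, 3, 32, …] (period length 4).
Convergents:
  p_0/q_0 = 16/1
  p_1/q_1 = 49/3
  p_2/q_2 = 212/13
  p_3/q_3 = 685/42
  p_4/q_4 = 22132/1357
q_3 = 42 ≤ 86 < 1357 = q_4, so the answer is 685/42.

685/42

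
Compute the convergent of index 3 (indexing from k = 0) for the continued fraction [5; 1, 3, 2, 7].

52/9

Using pₖ = aₖpₖ₋₁ + pₖ₋₂, qₖ = aₖqₖ₋₁ + qₖ₋₂ (with p₋₁=1, p₋₂=0, q₋₁=0, q₋₂=1):
  k=0: a=5, p=5, q=1
  k=1: a=1, p=6, q=1
  k=2: a=3, p=23, q=4
  k=3: a=2, p=52, q=9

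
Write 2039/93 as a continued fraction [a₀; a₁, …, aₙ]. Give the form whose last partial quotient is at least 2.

2039 = 21×93 + 86
93 = 1×86 + 7
86 = 12×7 + 2
7 = 3×2 + 1
2 = 2×1 + 0  (stop)
So 2039/93 = [21; 1, 12, 3, 2].

[21; 1, 12, 3, 2]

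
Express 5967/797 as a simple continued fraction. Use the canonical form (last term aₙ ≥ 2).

[7; 2, 18, 2, 10]

5967 = 7*797 + 388
797 = 2*388 + 21
388 = 18*21 + 10
21 = 2*10 + 1
10 = 10*1 + 0  (stop)
So 5967/797 = [7; 2, 18, 2, 10].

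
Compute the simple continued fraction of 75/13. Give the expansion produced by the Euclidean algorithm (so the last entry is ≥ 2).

[5; 1, 3, 3]

75 = 5*13 + 10
13 = 1*10 + 3
10 = 3*3 + 1
3 = 3*1 + 0  (stop)
So 75/13 = [5; 1, 3, 3].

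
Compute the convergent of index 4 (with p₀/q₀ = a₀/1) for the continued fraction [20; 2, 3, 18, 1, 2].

2758/135

Using pₖ = aₖpₖ₋₁ + pₖ₋₂, qₖ = aₖqₖ₋₁ + qₖ₋₂ (with p₋₁=1, p₋₂=0, q₋₁=0, q₋₂=1):
  k=0: a=20, p=20, q=1
  k=1: a=2, p=41, q=2
  k=2: a=3, p=143, q=7
  k=3: a=18, p=2615, q=128
  k=4: a=1, p=2758, q=135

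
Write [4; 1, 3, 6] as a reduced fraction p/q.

119/25

Fold from the inside: start with 6/1.
  3 + 1/6 = 19/6
  1 + 6/19 = 25/19
  4 + 19/25 = 119/25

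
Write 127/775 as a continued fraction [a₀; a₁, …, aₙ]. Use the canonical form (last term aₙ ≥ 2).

127 = 0*775 + 127
775 = 6*127 + 13
127 = 9*13 + 10
13 = 1*10 + 3
10 = 3*3 + 1
3 = 3*1 + 0  (stop)
So 127/775 = [0; 6, 9, 1, 3, 3].

[0; 6, 9, 1, 3, 3]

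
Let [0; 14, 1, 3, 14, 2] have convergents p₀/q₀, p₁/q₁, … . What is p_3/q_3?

4/59

Using pₖ = aₖpₖ₋₁ + pₖ₋₂, qₖ = aₖqₖ₋₁ + qₖ₋₂ (with p₋₁=1, p₋₂=0, q₋₁=0, q₋₂=1):
  k=0: a=0, p=0, q=1
  k=1: a=14, p=1, q=14
  k=2: a=1, p=1, q=15
  k=3: a=3, p=4, q=59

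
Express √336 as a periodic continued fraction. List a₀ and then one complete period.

a₀ = ⌊√336⌋ = 18.

[18; 3, 36]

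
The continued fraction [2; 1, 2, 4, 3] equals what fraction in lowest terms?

Using pₖ = aₖpₖ₋₁ + pₖ₋₂ and qₖ = aₖqₖ₋₁ + qₖ₋₂:
  k=0: a=2, p=2, q=1
  k=1: a=1, p=3, q=1
  k=2: a=2, p=8, q=3
  k=3: a=4, p=35, q=13
  k=4: a=3, p=113, q=42

113/42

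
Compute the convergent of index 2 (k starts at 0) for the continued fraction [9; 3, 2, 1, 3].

Using pₖ = aₖpₖ₋₁ + pₖ₋₂, qₖ = aₖqₖ₋₁ + qₖ₋₂ (with p₋₁=1, p₋₂=0, q₋₁=0, q₋₂=1):
  k=0: a=9, p=9, q=1
  k=1: a=3, p=28, q=3
  k=2: a=2, p=65, q=7

65/7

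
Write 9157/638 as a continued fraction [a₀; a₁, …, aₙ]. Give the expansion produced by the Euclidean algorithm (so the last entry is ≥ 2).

[14; 2, 1, 5, 12, 3]

9157 = 14×638 + 225
638 = 2×225 + 188
225 = 1×188 + 37
188 = 5×37 + 3
37 = 12×3 + 1
3 = 3×1 + 0  (stop)
So 9157/638 = [14; 2, 1, 5, 12, 3].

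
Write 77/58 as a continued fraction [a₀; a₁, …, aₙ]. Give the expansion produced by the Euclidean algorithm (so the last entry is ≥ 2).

[1; 3, 19]

77 = 1*58 + 19
58 = 3*19 + 1
19 = 19*1 + 0  (stop)
So 77/58 = [1; 3, 19].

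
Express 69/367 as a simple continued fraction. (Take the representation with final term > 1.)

69 = 0*367 + 69
367 = 5*69 + 22
69 = 3*22 + 3
22 = 7*3 + 1
3 = 3*1 + 0  (stop)
So 69/367 = [0; 5, 3, 7, 3].

[0; 5, 3, 7, 3]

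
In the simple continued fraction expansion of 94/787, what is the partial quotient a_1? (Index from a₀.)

8

94 = 0·787 + 94   →  a_0 = 0
787 = 8·94 + 35   →  a_1 = 8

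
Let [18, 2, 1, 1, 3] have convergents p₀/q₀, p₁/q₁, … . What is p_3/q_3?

92/5

Using pₖ = aₖpₖ₋₁ + pₖ₋₂, qₖ = aₖqₖ₋₁ + qₖ₋₂ (with p₋₁=1, p₋₂=0, q₋₁=0, q₋₂=1):
  k=0: a=18, p=18, q=1
  k=1: a=2, p=37, q=2
  k=2: a=1, p=55, q=3
  k=3: a=1, p=92, q=5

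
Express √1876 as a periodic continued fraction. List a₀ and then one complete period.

a₀ = ⌊√1876⌋ = 43.
With m₀=0, d₀=1 and mₖ₊₁ = dₖaₖ − mₖ, dₖ₊₁ = (n − mₖ₊₁²)/dₖ, aₖ₊₁ = ⌊(a₀+mₖ₊₁)/dₖ₊₁⌋:
  k=1: m=43, d=27, a=3
  k=2: m=38, d=16, a=5
  k=3: m=42, d=7, a=12
  k=4: m=42, d=16, a=5
  k=5: m=38, d=27, a=3
  k=6: m=43, d=1, a=86
d=1 and a=2a₀=86 at k=6, so the next step gives (m, d) = (43, 27) again — its k=1 value — and the period has length 6.

[43; 3, 5, 12, 5, 3, 86]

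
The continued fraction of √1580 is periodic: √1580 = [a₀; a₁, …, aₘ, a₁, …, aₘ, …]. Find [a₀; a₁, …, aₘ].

[39; 1, 2, 1, 78]

a₀ = ⌊√1580⌋ = 39.
With m₀=0, d₀=1 and mₖ₊₁ = dₖaₖ − mₖ, dₖ₊₁ = (n − mₖ₊₁²)/dₖ, aₖ₊₁ = ⌊(a₀+mₖ₊₁)/dₖ₊₁⌋:
  k=1: m=39, d=59, a=1
  k=2: m=20, d=20, a=2
  k=3: m=20, d=59, a=1
  k=4: m=39, d=1, a=78
d=1 and a=2a₀=78 at k=4, so the next step gives (m, d) = (39, 59) again — its k=1 value — and the period has length 4.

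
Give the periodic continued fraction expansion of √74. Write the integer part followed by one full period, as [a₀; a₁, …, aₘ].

[8; 1, 1, 1, 1, 16]

a₀ = ⌊√74⌋ = 8.
With m₀=0, d₀=1 and mₖ₊₁ = dₖaₖ − mₖ, dₖ₊₁ = (n − mₖ₊₁²)/dₖ, aₖ₊₁ = ⌊(a₀+mₖ₊₁)/dₖ₊₁⌋:
  k=1: m=8, d=10, a=1
  k=2: m=2, d=7, a=1
  k=3: m=5, d=7, a=1
  k=4: m=2, d=10, a=1
  k=5: m=8, d=1, a=16
d=1 and a=2a₀=16 at k=5, so the next step gives (m, d) = (8, 10) again — its k=1 value — and the period has length 5.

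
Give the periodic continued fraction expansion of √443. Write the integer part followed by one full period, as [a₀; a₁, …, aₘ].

a₀ = ⌊√443⌋ = 21.

[21; 21, 42]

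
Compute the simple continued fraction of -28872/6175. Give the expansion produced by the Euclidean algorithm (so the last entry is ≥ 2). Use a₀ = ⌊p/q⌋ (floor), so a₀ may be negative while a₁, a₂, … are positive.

[-5; 3, 12, 15, 11]

-28872 = -5*6175 + 2003
6175 = 3*2003 + 166
2003 = 12*166 + 11
166 = 15*11 + 1
11 = 11*1 + 0  (stop)
So -28872/6175 = [-5; 3, 12, 15, 11].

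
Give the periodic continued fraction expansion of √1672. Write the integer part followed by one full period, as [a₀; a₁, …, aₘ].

[40; 1, 8, 10, 8, 1, 80]

a₀ = ⌊√1672⌋ = 40.
With m₀=0, d₀=1 and mₖ₊₁ = dₖaₖ − mₖ, dₖ₊₁ = (n − mₖ₊₁²)/dₖ, aₖ₊₁ = ⌊(a₀+mₖ₊₁)/dₖ₊₁⌋:
  k=1: m=40, d=72, a=1
  k=2: m=32, d=9, a=8
  k=3: m=40, d=8, a=10
  k=4: m=40, d=9, a=8
  k=5: m=32, d=72, a=1
  k=6: m=40, d=1, a=80
d=1 and a=2a₀=80 at k=6, so the next step gives (m, d) = (40, 72) again — its k=1 value — and the period has length 6.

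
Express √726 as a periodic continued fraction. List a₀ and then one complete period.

a₀ = ⌊√726⌋ = 26.
With m₀=0, d₀=1 and mₖ₊₁ = dₖaₖ − mₖ, dₖ₊₁ = (n − mₖ₊₁²)/dₖ, aₖ₊₁ = ⌊(a₀+mₖ₊₁)/dₖ₊₁⌋:
  k=1: m=26, d=50, a=1
  k=2: m=24, d=3, a=16
  k=3: m=24, d=50, a=1
  k=4: m=26, d=1, a=52
d=1 and a=2a₀=52 at k=4, so the next step gives (m, d) = (26, 50) again — its k=1 value — and the period has length 4.

[26; 1, 16, 1, 52]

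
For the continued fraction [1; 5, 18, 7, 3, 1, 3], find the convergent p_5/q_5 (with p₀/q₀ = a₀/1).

Using pₖ = aₖpₖ₋₁ + pₖ₋₂, qₖ = aₖqₖ₋₁ + qₖ₋₂ (with p₋₁=1, p₋₂=0, q₋₁=0, q₋₂=1):
  k=0: a=1, p=1, q=1
  k=1: a=5, p=6, q=5
  k=2: a=18, p=109, q=91
  k=3: a=7, p=769, q=642
  k=4: a=3, p=2416, q=2017
  k=5: a=1, p=3185, q=2659

3185/2659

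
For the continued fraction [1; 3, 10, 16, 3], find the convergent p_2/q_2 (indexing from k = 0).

Using pₖ = aₖpₖ₋₁ + pₖ₋₂, qₖ = aₖqₖ₋₁ + qₖ₋₂ (with p₋₁=1, p₋₂=0, q₋₁=0, q₋₂=1):
  k=0: a=1, p=1, q=1
  k=1: a=3, p=4, q=3
  k=2: a=10, p=41, q=31

41/31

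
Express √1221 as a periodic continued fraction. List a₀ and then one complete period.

[34; 1, 16, 2, 16, 1, 68]

a₀ = ⌊√1221⌋ = 34.
With m₀=0, d₀=1 and mₖ₊₁ = dₖaₖ − mₖ, dₖ₊₁ = (n − mₖ₊₁²)/dₖ, aₖ₊₁ = ⌊(a₀+mₖ₊₁)/dₖ₊₁⌋:
  k=1: m=34, d=65, a=1
  k=2: m=31, d=4, a=16
  k=3: m=33, d=33, a=2
  k=4: m=33, d=4, a=16
  k=5: m=31, d=65, a=1
  k=6: m=34, d=1, a=68
d=1 and a=2a₀=68 at k=6, so the next step gives (m, d) = (34, 65) again — its k=1 value — and the period has length 6.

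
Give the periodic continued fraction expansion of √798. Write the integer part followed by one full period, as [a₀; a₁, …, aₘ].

a₀ = ⌊√798⌋ = 28.
With m₀=0, d₀=1 and mₖ₊₁ = dₖaₖ − mₖ, dₖ₊₁ = (n − mₖ₊₁²)/dₖ, aₖ₊₁ = ⌊(a₀+mₖ₊₁)/dₖ₊₁⌋:
  k=1: m=28, d=14, a=4
  k=2: m=28, d=1, a=56
d=1 and a=2a₀=56 at k=2, so the next step gives (m, d) = (28, 14) again — its k=1 value — and the period has length 2.

[28; 4, 56]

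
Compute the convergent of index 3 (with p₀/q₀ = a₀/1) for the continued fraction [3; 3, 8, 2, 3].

176/53

Using pₖ = aₖpₖ₋₁ + pₖ₋₂, qₖ = aₖqₖ₋₁ + qₖ₋₂ (with p₋₁=1, p₋₂=0, q₋₁=0, q₋₂=1):
  k=0: a=3, p=3, q=1
  k=1: a=3, p=10, q=3
  k=2: a=8, p=83, q=25
  k=3: a=2, p=176, q=53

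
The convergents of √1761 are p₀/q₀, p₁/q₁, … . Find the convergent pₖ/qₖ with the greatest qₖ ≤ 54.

√1761 = [41; 1, 26, 1, 82, …] (period length 4).
Convergents:
  p_0/q_0 = 41/1
  p_1/q_1 = 42/1
  p_2/q_2 = 1133/27
  p_3/q_3 = 1175/28
  p_4/q_4 = 97483/2323
q_3 = 28 ≤ 54 < 2323 = q_4, so the answer is 1175/28.

1175/28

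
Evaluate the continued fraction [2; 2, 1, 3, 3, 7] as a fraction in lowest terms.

621/263

Using pₖ = aₖpₖ₋₁ + pₖ₋₂ and qₖ = aₖqₖ₋₁ + qₖ₋₂:
  k=0: a=2, p=2, q=1
  k=1: a=2, p=5, q=2
  k=2: a=1, p=7, q=3
  k=3: a=3, p=26, q=11
  k=4: a=3, p=85, q=36
  k=5: a=7, p=621, q=263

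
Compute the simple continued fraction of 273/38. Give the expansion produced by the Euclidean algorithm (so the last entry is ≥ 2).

[7; 5, 2, 3]

273 = 7*38 + 7
38 = 5*7 + 3
7 = 2*3 + 1
3 = 3*1 + 0  (stop)
So 273/38 = [7; 5, 2, 3].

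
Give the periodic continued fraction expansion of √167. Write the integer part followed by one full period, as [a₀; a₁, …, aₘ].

a₀ = ⌊√167⌋ = 12.
With m₀=0, d₀=1 and mₖ₊₁ = dₖaₖ − mₖ, dₖ₊₁ = (n − mₖ₊₁²)/dₖ, aₖ₊₁ = ⌊(a₀+mₖ₊₁)/dₖ₊₁⌋:
  k=1: m=12, d=23, a=1
  k=2: m=11, d=2, a=11
  k=3: m=11, d=23, a=1
  k=4: m=12, d=1, a=24
d=1 and a=2a₀=24 at k=4, so the next step gives (m, d) = (12, 23) again — its k=1 value — and the period has length 4.

[12; 1, 11, 1, 24]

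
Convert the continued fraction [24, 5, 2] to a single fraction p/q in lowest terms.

266/11

Fold from the inside: start with 2/1.
  5 + 1/2 = 11/2
  24 + 2/11 = 266/11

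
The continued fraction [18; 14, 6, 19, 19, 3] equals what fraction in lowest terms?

1711954/94737

Using pₖ = aₖpₖ₋₁ + pₖ₋₂ and qₖ = aₖqₖ₋₁ + qₖ₋₂:
  k=0: a=18, p=18, q=1
  k=1: a=14, p=253, q=14
  k=2: a=6, p=1536, q=85
  k=3: a=19, p=29437, q=1629
  k=4: a=19, p=560839, q=31036
  k=5: a=3, p=1711954, q=94737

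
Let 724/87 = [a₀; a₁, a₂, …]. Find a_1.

3

724 = 8·87 + 28   →  a_0 = 8
87 = 3·28 + 3   →  a_1 = 3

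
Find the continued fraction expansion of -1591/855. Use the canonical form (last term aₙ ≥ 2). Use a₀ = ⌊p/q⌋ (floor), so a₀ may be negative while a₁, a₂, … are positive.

[-2; 7, 5, 2, 2, 4]

-1591 = -2·855 + 119
855 = 7·119 + 22
119 = 5·22 + 9
22 = 2·9 + 4
9 = 2·4 + 1
4 = 4·1 + 0  (stop)
So -1591/855 = [-2; 7, 5, 2, 2, 4].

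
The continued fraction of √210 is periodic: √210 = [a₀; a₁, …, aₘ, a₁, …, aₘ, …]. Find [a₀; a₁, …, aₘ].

[14; 2, 28]

a₀ = ⌊√210⌋ = 14.
With m₀=0, d₀=1 and mₖ₊₁ = dₖaₖ − mₖ, dₖ₊₁ = (n − mₖ₊₁²)/dₖ, aₖ₊₁ = ⌊(a₀+mₖ₊₁)/dₖ₊₁⌋:
  k=1: m=14, d=14, a=2
  k=2: m=14, d=1, a=28
d=1 and a=2a₀=28 at k=2, so the next step gives (m, d) = (14, 14) again — its k=1 value — and the period has length 2.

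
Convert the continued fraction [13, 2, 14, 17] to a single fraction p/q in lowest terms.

Using pₖ = aₖpₖ₋₁ + pₖ₋₂ and qₖ = aₖqₖ₋₁ + qₖ₋₂:
  k=0: a=13, p=13, q=1
  k=1: a=2, p=27, q=2
  k=2: a=14, p=391, q=29
  k=3: a=17, p=6674, q=495

6674/495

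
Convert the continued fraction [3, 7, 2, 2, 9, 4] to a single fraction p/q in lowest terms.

4480/1429

Fold from the inside: start with 4/1.
  9 + 1/4 = 37/4
  2 + 4/37 = 78/37
  2 + 37/78 = 193/78
  7 + 78/193 = 1429/193
  3 + 193/1429 = 4480/1429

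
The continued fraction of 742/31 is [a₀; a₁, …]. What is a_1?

742 = 23·31 + 29   →  a_0 = 23
31 = 1·29 + 2   →  a_1 = 1

1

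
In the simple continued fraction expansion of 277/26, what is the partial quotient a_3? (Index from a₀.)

277 = 10·26 + 17   →  a_0 = 10
26 = 1·17 + 9   →  a_1 = 1
17 = 1·9 + 8   →  a_2 = 1
9 = 1·8 + 1   →  a_3 = 1

1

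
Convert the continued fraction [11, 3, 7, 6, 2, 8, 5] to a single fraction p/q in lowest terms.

Using pₖ = aₖpₖ₋₁ + pₖ₋₂ and qₖ = aₖqₖ₋₁ + qₖ₋₂:
  k=0: a=11, p=11, q=1
  k=1: a=3, p=34, q=3
  k=2: a=7, p=249, q=22
  k=3: a=6, p=1528, q=135
  k=4: a=2, p=3305, q=292
  k=5: a=8, p=27968, q=2471
  k=6: a=5, p=143145, q=12647

143145/12647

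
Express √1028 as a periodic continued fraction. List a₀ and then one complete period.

[32; 16, 64]

a₀ = ⌊√1028⌋ = 32.
With m₀=0, d₀=1 and mₖ₊₁ = dₖaₖ − mₖ, dₖ₊₁ = (n − mₖ₊₁²)/dₖ, aₖ₊₁ = ⌊(a₀+mₖ₊₁)/dₖ₊₁⌋:
  k=1: m=32, d=4, a=16
  k=2: m=32, d=1, a=64
d=1 and a=2a₀=64 at k=2, so the next step gives (m, d) = (32, 4) again — its k=1 value — and the period has length 2.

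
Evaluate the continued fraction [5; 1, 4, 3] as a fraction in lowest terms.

Fold from the inside: start with 3/1.
  4 + 1/3 = 13/3
  1 + 3/13 = 16/13
  5 + 13/16 = 93/16

93/16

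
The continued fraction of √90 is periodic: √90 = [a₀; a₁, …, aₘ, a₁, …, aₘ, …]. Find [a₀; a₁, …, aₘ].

a₀ = ⌊√90⌋ = 9.
With m₀=0, d₀=1 and mₖ₊₁ = dₖaₖ − mₖ, dₖ₊₁ = (n − mₖ₊₁²)/dₖ, aₖ₊₁ = ⌊(a₀+mₖ₊₁)/dₖ₊₁⌋:
  k=1: m=9, d=9, a=2
  k=2: m=9, d=1, a=18
d=1 and a=2a₀=18 at k=2, so the next step gives (m, d) = (9, 9) again — its k=1 value — and the period has length 2.

[9; 2, 18]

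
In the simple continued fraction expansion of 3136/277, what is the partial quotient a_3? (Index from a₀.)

1

3136 = 11·277 + 89   →  a_0 = 11
277 = 3·89 + 10   →  a_1 = 3
89 = 8·10 + 9   →  a_2 = 8
10 = 1·9 + 1   →  a_3 = 1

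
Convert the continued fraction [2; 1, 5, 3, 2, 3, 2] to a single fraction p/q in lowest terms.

983/346

Using pₖ = aₖpₖ₋₁ + pₖ₋₂ and qₖ = aₖqₖ₋₁ + qₖ₋₂:
  k=0: a=2, p=2, q=1
  k=1: a=1, p=3, q=1
  k=2: a=5, p=17, q=6
  k=3: a=3, p=54, q=19
  k=4: a=2, p=125, q=44
  k=5: a=3, p=429, q=151
  k=6: a=2, p=983, q=346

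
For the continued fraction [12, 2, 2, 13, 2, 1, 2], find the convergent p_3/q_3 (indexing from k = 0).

Using pₖ = aₖpₖ₋₁ + pₖ₋₂, qₖ = aₖqₖ₋₁ + qₖ₋₂ (with p₋₁=1, p₋₂=0, q₋₁=0, q₋₂=1):
  k=0: a=12, p=12, q=1
  k=1: a=2, p=25, q=2
  k=2: a=2, p=62, q=5
  k=3: a=13, p=831, q=67

831/67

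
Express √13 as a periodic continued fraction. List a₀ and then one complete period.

a₀ = ⌊√13⌋ = 3.
With m₀=0, d₀=1 and mₖ₊₁ = dₖaₖ − mₖ, dₖ₊₁ = (n − mₖ₊₁²)/dₖ, aₖ₊₁ = ⌊(a₀+mₖ₊₁)/dₖ₊₁⌋:
  k=1: m=3, d=4, a=1
  k=2: m=1, d=3, a=1
  k=3: m=2, d=3, a=1
  k=4: m=1, d=4, a=1
  k=5: m=3, d=1, a=6
d=1 and a=2a₀=6 at k=5, so the next step gives (m, d) = (3, 4) again — its k=1 value — and the period has length 5.

[3; 1, 1, 1, 1, 6]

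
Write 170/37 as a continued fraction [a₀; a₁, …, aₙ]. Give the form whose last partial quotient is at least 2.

[4; 1, 1, 2, 7]

170 = 4*37 + 22
37 = 1*22 + 15
22 = 1*15 + 7
15 = 2*7 + 1
7 = 7*1 + 0  (stop)
So 170/37 = [4; 1, 1, 2, 7].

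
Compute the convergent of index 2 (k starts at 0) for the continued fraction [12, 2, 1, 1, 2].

Using pₖ = aₖpₖ₋₁ + pₖ₋₂, qₖ = aₖqₖ₋₁ + qₖ₋₂ (with p₋₁=1, p₋₂=0, q₋₁=0, q₋₂=1):
  k=0: a=12, p=12, q=1
  k=1: a=2, p=25, q=2
  k=2: a=1, p=37, q=3

37/3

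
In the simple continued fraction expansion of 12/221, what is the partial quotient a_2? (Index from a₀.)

12 = 0·221 + 12   →  a_0 = 0
221 = 18·12 + 5   →  a_1 = 18
12 = 2·5 + 2   →  a_2 = 2

2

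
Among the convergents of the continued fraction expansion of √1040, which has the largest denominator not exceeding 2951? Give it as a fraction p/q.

33281/1032

√1040 = [32; 4, 64, …] (period length 2).
Convergents:
  p_0/q_0 = 32/1
  p_1/q_1 = 129/4
  p_2/q_2 = 8288/257
  p_3/q_3 = 33281/1032
  p_4/q_4 = 2138272/66305
q_3 = 1032 ≤ 2951 < 66305 = q_4, so the answer is 33281/1032.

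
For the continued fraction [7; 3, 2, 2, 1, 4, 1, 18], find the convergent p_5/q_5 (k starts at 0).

824/113

Using pₖ = aₖpₖ₋₁ + pₖ₋₂, qₖ = aₖqₖ₋₁ + qₖ₋₂ (with p₋₁=1, p₋₂=0, q₋₁=0, q₋₂=1):
  k=0: a=7, p=7, q=1
  k=1: a=3, p=22, q=3
  k=2: a=2, p=51, q=7
  k=3: a=2, p=124, q=17
  k=4: a=1, p=175, q=24
  k=5: a=4, p=824, q=113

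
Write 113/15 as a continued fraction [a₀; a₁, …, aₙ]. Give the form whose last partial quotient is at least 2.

[7; 1, 1, 7]

113 = 7*15 + 8
15 = 1*8 + 7
8 = 1*7 + 1
7 = 7*1 + 0  (stop)
So 113/15 = [7; 1, 1, 7].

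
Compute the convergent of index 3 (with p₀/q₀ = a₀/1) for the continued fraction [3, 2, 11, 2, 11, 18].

Using pₖ = aₖpₖ₋₁ + pₖ₋₂, qₖ = aₖqₖ₋₁ + qₖ₋₂ (with p₋₁=1, p₋₂=0, q₋₁=0, q₋₂=1):
  k=0: a=3, p=3, q=1
  k=1: a=2, p=7, q=2
  k=2: a=11, p=80, q=23
  k=3: a=2, p=167, q=48

167/48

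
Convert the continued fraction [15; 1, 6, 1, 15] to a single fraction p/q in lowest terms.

Fold from the inside: start with 15/1.
  1 + 1/15 = 16/15
  6 + 15/16 = 111/16
  1 + 16/111 = 127/111
  15 + 111/127 = 2016/127

2016/127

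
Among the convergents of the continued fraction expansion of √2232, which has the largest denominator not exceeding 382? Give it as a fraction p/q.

√2232 = [47; 4, 10, 4, 94, …] (period length 4).
Convergents:
  p_0/q_0 = 47/1
  p_1/q_1 = 189/4
  p_2/q_2 = 1937/41
  p_3/q_3 = 7937/168
  p_4/q_4 = 748015/15833
q_3 = 168 ≤ 382 < 15833 = q_4, so the answer is 7937/168.

7937/168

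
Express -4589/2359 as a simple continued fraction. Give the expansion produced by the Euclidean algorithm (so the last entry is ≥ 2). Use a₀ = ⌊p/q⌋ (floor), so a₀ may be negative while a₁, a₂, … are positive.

[-2; 18, 3, 2, 18]

-4589 = -2·2359 + 129
2359 = 18·129 + 37
129 = 3·37 + 18
37 = 2·18 + 1
18 = 18·1 + 0  (stop)
So -4589/2359 = [-2; 18, 3, 2, 18].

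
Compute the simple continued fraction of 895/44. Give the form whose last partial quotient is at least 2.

[20; 2, 1, 14]

895 = 20×44 + 15
44 = 2×15 + 14
15 = 1×14 + 1
14 = 14×1 + 0  (stop)
So 895/44 = [20; 2, 1, 14].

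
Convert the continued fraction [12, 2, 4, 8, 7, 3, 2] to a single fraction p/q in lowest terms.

Fold from the inside: start with 2/1.
  3 + 1/2 = 7/2
  7 + 2/7 = 51/7
  8 + 7/51 = 415/51
  4 + 51/415 = 1711/415
  2 + 415/1711 = 3837/1711
  12 + 1711/3837 = 47755/3837

47755/3837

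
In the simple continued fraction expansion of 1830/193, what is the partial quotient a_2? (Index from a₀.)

13

1830 = 9·193 + 93   →  a_0 = 9
193 = 2·93 + 7   →  a_1 = 2
93 = 13·7 + 2   →  a_2 = 13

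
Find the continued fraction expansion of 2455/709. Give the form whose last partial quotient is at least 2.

[3; 2, 6, 5, 3, 3]

2455 = 3·709 + 328
709 = 2·328 + 53
328 = 6·53 + 10
53 = 5·10 + 3
10 = 3·3 + 1
3 = 3·1 + 0  (stop)
So 2455/709 = [3; 2, 6, 5, 3, 3].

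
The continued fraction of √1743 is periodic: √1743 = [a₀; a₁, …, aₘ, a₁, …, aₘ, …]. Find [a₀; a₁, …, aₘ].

a₀ = ⌊√1743⌋ = 41.
With m₀=0, d₀=1 and mₖ₊₁ = dₖaₖ − mₖ, dₖ₊₁ = (n − mₖ₊₁²)/dₖ, aₖ₊₁ = ⌊(a₀+mₖ₊₁)/dₖ₊₁⌋:
  k=1: m=41, d=62, a=1
  k=2: m=21, d=21, a=2
  k=3: m=21, d=62, a=1
  k=4: m=41, d=1, a=82
d=1 and a=2a₀=82 at k=4, so the next step gives (m, d) = (41, 62) again — its k=1 value — and the period has length 4.

[41; 1, 2, 1, 82]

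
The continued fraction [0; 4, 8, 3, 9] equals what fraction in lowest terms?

233/960

Fold from the inside: start with 9/1.
  3 + 1/9 = 28/9
  8 + 9/28 = 233/28
  4 + 28/233 = 960/233
  0 + 233/960 = 233/960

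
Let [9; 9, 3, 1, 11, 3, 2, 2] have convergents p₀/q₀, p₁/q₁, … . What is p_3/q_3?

Using pₖ = aₖpₖ₋₁ + pₖ₋₂, qₖ = aₖqₖ₋₁ + qₖ₋₂ (with p₋₁=1, p₋₂=0, q₋₁=0, q₋₂=1):
  k=0: a=9, p=9, q=1
  k=1: a=9, p=82, q=9
  k=2: a=3, p=255, q=28
  k=3: a=1, p=337, q=37

337/37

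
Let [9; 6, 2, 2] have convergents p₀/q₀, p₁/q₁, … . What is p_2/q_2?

119/13

Using pₖ = aₖpₖ₋₁ + pₖ₋₂, qₖ = aₖqₖ₋₁ + qₖ₋₂ (with p₋₁=1, p₋₂=0, q₋₁=0, q₋₂=1):
  k=0: a=9, p=9, q=1
  k=1: a=6, p=55, q=6
  k=2: a=2, p=119, q=13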